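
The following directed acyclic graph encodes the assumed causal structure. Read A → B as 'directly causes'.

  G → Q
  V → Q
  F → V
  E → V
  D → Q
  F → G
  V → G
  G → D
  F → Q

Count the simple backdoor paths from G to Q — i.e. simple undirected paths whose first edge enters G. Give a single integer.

A backdoor path from G to Q is any simple undirected path whose first edge points into G (i.e. leaves G via a parent).
Parents of G: {F, V}.
Enumerating:
  P1: G <- F -> V -> Q
  P2: G <- F -> Q
  P3: G <- V <- F -> Q
  P4: G <- V -> Q
That exhausts the simple backdoor paths. Count: 4.

4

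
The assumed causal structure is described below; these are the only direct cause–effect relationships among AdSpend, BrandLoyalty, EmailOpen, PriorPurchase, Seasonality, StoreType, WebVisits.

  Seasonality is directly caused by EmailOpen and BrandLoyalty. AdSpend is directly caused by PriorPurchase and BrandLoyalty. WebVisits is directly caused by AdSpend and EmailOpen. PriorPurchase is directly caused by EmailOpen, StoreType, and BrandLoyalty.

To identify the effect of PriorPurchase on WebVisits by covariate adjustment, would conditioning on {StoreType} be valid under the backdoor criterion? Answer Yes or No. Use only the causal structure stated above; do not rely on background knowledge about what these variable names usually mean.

No

Backdoor paths from PriorPurchase to WebVisits (paths whose first edge points into PriorPurchase):
  P1: PriorPurchase <- BrandLoyalty -> Seasonality <- EmailOpen -> WebVisits
  P2: PriorPurchase <- BrandLoyalty -> AdSpend -> WebVisits
  P3: PriorPurchase <- EmailOpen -> Seasonality <- BrandLoyalty -> AdSpend -> WebVisits
  P4: PriorPurchase <- EmailOpen -> WebVisits
Condition 1 (no descendant of PriorPurchase in the set): holds — descendants of PriorPurchase are {AdSpend, WebVisits}; none are in {StoreType}.
Condition 2 (every backdoor path blocked by {StoreType}):
  P1: blocked at collider Seasonality (neither it nor any descendant is in the conditioning set).
  P2: open — no interior node is in the conditioning set.
  P3: blocked at collider Seasonality (neither it nor any descendant is in the conditioning set).
  P4: open — no interior node is in the conditioning set.
{StoreType} does not satisfy the backdoor criterion.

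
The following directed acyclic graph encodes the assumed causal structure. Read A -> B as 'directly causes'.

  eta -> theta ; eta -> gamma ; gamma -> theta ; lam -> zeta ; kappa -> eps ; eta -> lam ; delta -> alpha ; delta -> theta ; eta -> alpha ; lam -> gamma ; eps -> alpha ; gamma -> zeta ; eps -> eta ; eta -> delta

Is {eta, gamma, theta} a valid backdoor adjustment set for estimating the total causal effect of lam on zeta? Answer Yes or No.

No

Backdoor paths from lam to zeta (paths whose first edge points into lam):
  P1: lam <- eta <- eps -> alpha <- delta -> theta <- gamma -> zeta
  P2: lam <- eta -> delta -> theta <- gamma -> zeta
  P3: lam <- eta -> gamma -> zeta
  P4: lam <- eta -> theta <- gamma -> zeta
  P5: lam <- eta -> alpha <- delta -> theta <- gamma -> zeta
Condition 1 (no descendant of lam in the set): FAILS — gamma and theta are descendants of lam.
Condition 2 (every backdoor path blocked by {eta, gamma, theta}):
  P1: blocked at chain node eta ∈ conditioning set.
  P2: blocked at fork node eta ∈ conditioning set.
  P3: blocked at fork node eta ∈ conditioning set.
  P4: blocked at fork node eta ∈ conditioning set.
  P5: blocked at fork node eta ∈ conditioning set.
{eta, gamma, theta} does not satisfy the backdoor criterion.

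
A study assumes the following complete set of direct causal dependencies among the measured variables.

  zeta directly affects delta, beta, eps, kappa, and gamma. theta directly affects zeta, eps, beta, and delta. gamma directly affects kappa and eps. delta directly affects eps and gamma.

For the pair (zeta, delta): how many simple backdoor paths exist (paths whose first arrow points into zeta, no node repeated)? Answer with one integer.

3

A backdoor path from zeta to delta is any simple undirected path whose first edge points into zeta (i.e. leaves zeta via a parent).
Parents of zeta: {theta}.
Enumerating:
  P1: zeta <- theta -> delta
  P2: zeta <- theta -> eps <- delta
  P3: zeta <- theta -> eps <- gamma <- delta
That exhausts the simple backdoor paths. Count: 3.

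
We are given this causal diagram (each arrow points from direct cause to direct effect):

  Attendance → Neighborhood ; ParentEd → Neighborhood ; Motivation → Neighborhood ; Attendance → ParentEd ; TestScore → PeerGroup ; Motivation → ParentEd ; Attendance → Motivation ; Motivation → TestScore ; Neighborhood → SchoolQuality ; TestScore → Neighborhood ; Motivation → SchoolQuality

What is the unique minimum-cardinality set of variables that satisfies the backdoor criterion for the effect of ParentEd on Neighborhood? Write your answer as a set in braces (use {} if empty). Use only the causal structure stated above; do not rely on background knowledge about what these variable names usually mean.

{Attendance, Motivation}

Variables eligible for adjustment (non-descendants of ParentEd, excluding ParentEd and Neighborhood): {Attendance, Motivation, PeerGroup, TestScore}.
Backdoor paths from ParentEd to Neighborhood:
  P1: ParentEd <- Attendance -> Motivation -> TestScore -> Neighborhood
  P2: ParentEd <- Attendance -> Motivation -> Neighborhood
  P3: ParentEd <- Attendance -> Motivation -> SchoolQuality <- Neighborhood
  P4: ParentEd <- Attendance -> Neighborhood
  P5: ParentEd <- Motivation <- Attendance -> Neighborhood
  P6: ParentEd <- Motivation -> TestScore -> Neighborhood
  P7: ParentEd <- Motivation -> Neighborhood
  P8: ParentEd <- Motivation -> SchoolQuality <- Neighborhood
The empty set is not sufficient: P1 (ParentEd <- Attendance -> Motivation -> TestScore -> Neighborhood) has no collider blocking it and no conditioned non-collider, so it is open.
Try {Attendance, Motivation}:
  P1: blocked at fork node Attendance ∈ conditioning set.
  P2: blocked at fork node Attendance ∈ conditioning set.
  P3: blocked at fork node Attendance ∈ conditioning set.
  P4: blocked at fork node Attendance ∈ conditioning set.
  P5: blocked at chain node Motivation ∈ conditioning set.
  P6: blocked at fork node Motivation ∈ conditioning set.
  P7: blocked at fork node Motivation ∈ conditioning set.
  P8: blocked at fork node Motivation ∈ conditioning set.
{Attendance, Motivation} contains no descendant of ParentEd and blocks every backdoor path.
Every element of {Attendance, Motivation} is needed (dropping Attendance leaves P4 open; dropping Motivation leaves P6 open), so no proper subset is valid.
Among all size-2 subsets of the eligible variables, only {Attendance, Motivation} blocks every backdoor path, so it is the unique smallest valid adjustment set.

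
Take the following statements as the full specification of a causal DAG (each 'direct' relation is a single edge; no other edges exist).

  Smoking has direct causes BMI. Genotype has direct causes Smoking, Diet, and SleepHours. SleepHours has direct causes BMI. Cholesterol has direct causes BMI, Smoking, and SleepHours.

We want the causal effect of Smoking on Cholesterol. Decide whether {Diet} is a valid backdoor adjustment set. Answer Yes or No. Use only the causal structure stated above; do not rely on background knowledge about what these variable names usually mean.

No

Backdoor paths from Smoking to Cholesterol (paths whose first edge points into Smoking):
  P1: Smoking <- BMI -> SleepHours -> Cholesterol
  P2: Smoking <- BMI -> Cholesterol
Condition 1 (no descendant of Smoking in the set): holds — descendants of Smoking are {Cholesterol, Genotype}; none are in {Diet}.
Condition 2 (every backdoor path blocked by {Diet}):
  P1: open — no interior node is in the conditioning set.
  P2: open — no interior node is in the conditioning set.
{Diet} does not satisfy the backdoor criterion.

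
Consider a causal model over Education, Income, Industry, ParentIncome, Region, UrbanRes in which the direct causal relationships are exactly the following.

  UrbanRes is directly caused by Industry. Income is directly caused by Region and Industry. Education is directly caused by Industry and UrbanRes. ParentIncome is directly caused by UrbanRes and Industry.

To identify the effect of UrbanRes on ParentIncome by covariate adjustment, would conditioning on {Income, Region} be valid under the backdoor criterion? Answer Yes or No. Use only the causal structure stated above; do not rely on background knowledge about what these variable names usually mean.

No

Backdoor paths from UrbanRes to ParentIncome (paths whose first edge points into UrbanRes):
  P1: UrbanRes <- Industry -> ParentIncome
Condition 1 (no descendant of UrbanRes in the set): holds — descendants of UrbanRes are {Education, ParentIncome}; none are in {Income, Region}.
Condition 2 (every backdoor path blocked by {Income, Region}):
  P1: open — no interior node is in the conditioning set.
{Income, Region} does not satisfy the backdoor criterion.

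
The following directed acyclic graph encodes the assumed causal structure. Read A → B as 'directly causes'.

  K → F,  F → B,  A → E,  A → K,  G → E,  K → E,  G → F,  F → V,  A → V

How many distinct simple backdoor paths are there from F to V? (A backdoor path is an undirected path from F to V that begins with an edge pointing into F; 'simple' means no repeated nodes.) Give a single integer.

A backdoor path from F to V is any simple undirected path whose first edge points into F (i.e. leaves F via a parent).
Parents of F: {G, K}.
Enumerating:
  P1: F <- K <- A -> V
  P2: F <- K -> E <- A -> V
  P3: F <- G -> E <- A -> V
  P4: F <- G -> E <- K <- A -> V
That exhausts the simple backdoor paths. Count: 4.

4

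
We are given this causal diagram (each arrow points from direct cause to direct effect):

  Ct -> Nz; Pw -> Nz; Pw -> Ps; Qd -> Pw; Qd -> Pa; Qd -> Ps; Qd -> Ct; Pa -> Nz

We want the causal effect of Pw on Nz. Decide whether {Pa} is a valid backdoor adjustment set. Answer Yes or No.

Backdoor paths from Pw to Nz (paths whose first edge points into Pw):
  P1: Pw <- Qd -> Pa -> Nz
  P2: Pw <- Qd -> Ct -> Nz
Condition 1 (no descendant of Pw in the set): holds — descendants of Pw are {Nz, Ps}; none are in {Pa}.
Condition 2 (every backdoor path blocked by {Pa}):
  P1: blocked at chain node Pa ∈ conditioning set.
  P2: open — no interior node is in the conditioning set.
{Pa} does not satisfy the backdoor criterion.

No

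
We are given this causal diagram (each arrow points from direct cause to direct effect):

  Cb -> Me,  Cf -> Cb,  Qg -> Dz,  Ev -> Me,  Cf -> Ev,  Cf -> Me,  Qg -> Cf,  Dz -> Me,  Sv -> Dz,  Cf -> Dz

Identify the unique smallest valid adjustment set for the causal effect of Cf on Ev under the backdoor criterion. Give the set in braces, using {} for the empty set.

{}

Variables eligible for adjustment (non-descendants of Cf, excluding Cf and Ev): {Qg, Sv}.
Backdoor paths from Cf to Ev:
  P1: Cf <- Qg -> Dz -> Me <- Ev
Each backdoor path contains an unconditioned collider, so every path is already blocked with the empty conditioning set:
  P1: blocked at collider Me (neither it nor any descendant is in the conditioning set).
The empty set is therefore the unique smallest valid set.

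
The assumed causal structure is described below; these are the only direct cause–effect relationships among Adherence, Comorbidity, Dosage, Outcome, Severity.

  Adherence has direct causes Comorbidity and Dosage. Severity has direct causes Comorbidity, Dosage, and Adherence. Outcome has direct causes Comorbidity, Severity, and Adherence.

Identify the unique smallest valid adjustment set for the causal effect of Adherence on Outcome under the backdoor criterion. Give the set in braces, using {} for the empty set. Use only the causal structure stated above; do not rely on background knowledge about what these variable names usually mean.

Variables eligible for adjustment (non-descendants of Adherence, excluding Adherence and Outcome): {Comorbidity, Dosage}.
Backdoor paths from Adherence to Outcome:
  P1: Adherence <- Dosage -> Severity <- Comorbidity -> Outcome
  P2: Adherence <- Dosage -> Severity -> Outcome
  P3: Adherence <- Comorbidity -> Severity -> Outcome
  P4: Adherence <- Comorbidity -> Outcome
The empty set is not sufficient: P2 (Adherence <- Dosage -> Severity -> Outcome) has no collider blocking it and no conditioned non-collider, so it is open.
Try {Comorbidity, Dosage}:
  P1: blocked at fork node Dosage ∈ conditioning set.
  P2: blocked at fork node Dosage ∈ conditioning set.
  P3: blocked at fork node Comorbidity ∈ conditioning set.
  P4: blocked at fork node Comorbidity ∈ conditioning set.
{Comorbidity, Dosage} contains no descendant of Adherence and blocks every backdoor path.
Every element of {Comorbidity, Dosage} is needed (dropping Comorbidity leaves P3 open; dropping Dosage leaves P2 open), so no proper subset is valid.
Among all size-2 subsets of the eligible variables, only {Comorbidity, Dosage} blocks every backdoor path, so it is the unique smallest valid adjustment set.

{Comorbidity, Dosage}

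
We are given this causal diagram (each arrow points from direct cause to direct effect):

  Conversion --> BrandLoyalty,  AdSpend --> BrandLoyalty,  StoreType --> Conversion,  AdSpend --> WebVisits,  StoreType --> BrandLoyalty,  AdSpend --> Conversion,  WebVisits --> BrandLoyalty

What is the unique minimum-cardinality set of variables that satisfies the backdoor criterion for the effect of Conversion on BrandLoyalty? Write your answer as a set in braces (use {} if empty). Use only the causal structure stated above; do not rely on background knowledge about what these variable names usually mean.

Variables eligible for adjustment (non-descendants of Conversion, excluding Conversion and BrandLoyalty): {AdSpend, StoreType, WebVisits}.
Backdoor paths from Conversion to BrandLoyalty:
  P1: Conversion <- StoreType -> BrandLoyalty
  P2: Conversion <- AdSpend -> WebVisits -> BrandLoyalty
  P3: Conversion <- AdSpend -> BrandLoyalty
The empty set is not sufficient: P1 (Conversion <- StoreType -> BrandLoyalty) has no collider blocking it and no conditioned non-collider, so it is open.
Try {AdSpend, StoreType}:
  P1: blocked at fork node StoreType ∈ conditioning set.
  P2: blocked at fork node AdSpend ∈ conditioning set.
  P3: blocked at fork node AdSpend ∈ conditioning set.
{AdSpend, StoreType} contains no descendant of Conversion and blocks every backdoor path.
Every element of {AdSpend, StoreType} is needed (dropping AdSpend leaves P2 open; dropping StoreType leaves P1 open), so no proper subset is valid.
Among all size-2 subsets of the eligible variables, only {AdSpend, StoreType} blocks every backdoor path, so it is the unique smallest valid adjustment set.

{AdSpend, StoreType}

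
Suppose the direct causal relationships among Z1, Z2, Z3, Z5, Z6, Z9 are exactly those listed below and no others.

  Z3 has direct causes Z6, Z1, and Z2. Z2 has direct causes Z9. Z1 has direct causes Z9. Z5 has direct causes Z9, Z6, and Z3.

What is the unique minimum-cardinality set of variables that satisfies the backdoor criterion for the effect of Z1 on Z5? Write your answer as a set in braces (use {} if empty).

Variables eligible for adjustment (non-descendants of Z1, excluding Z1 and Z5): {Z2, Z6, Z9}.
Backdoor paths from Z1 to Z5:
  P1: Z1 <- Z9 -> Z2 -> Z3 <- Z6 -> Z5
  P2: Z1 <- Z9 -> Z2 -> Z3 -> Z5
  P3: Z1 <- Z9 -> Z5
The empty set is not sufficient: P2 (Z1 <- Z9 -> Z2 -> Z3 -> Z5) has no collider blocking it and no conditioned non-collider, so it is open.
Try {Z9}:
  P1: blocked at fork node Z9 ∈ conditioning set.
  P2: blocked at fork node Z9 ∈ conditioning set.
  P3: blocked at fork node Z9 ∈ conditioning set.
{Z9} contains no descendant of Z1 and blocks every backdoor path.
No other singleton works — e.g. {Z2} leaves P3 open — so {Z9} is the unique smallest valid adjustment set.

{Z9}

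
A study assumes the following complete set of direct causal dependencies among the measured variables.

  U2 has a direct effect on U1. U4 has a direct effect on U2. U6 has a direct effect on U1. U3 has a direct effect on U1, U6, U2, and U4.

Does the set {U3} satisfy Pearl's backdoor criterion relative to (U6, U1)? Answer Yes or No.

Yes

Backdoor paths from U6 to U1 (paths whose first edge points into U6):
  P1: U6 <- U3 -> U4 -> U2 -> U1
  P2: U6 <- U3 -> U2 -> U1
  P3: U6 <- U3 -> U1
Condition 1 (no descendant of U6 in the set): holds — descendants of U6 are {U1}; none are in {U3}.
Condition 2 (every backdoor path blocked by {U3}):
  P1: blocked at fork node U3 ∈ conditioning set.
  P2: blocked at fork node U3 ∈ conditioning set.
  P3: blocked at fork node U3 ∈ conditioning set.
{U3} satisfies the backdoor criterion.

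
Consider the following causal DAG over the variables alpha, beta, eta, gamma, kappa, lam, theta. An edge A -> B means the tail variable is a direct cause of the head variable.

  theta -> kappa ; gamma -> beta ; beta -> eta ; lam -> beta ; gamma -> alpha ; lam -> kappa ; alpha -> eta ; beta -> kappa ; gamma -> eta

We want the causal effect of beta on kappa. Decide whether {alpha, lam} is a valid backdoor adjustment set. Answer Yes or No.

Backdoor paths from beta to kappa (paths whose first edge points into beta):
  P1: beta <- lam -> kappa
Condition 1 (no descendant of beta in the set): holds — descendants of beta are {eta, kappa}; none are in {alpha, lam}.
Condition 2 (every backdoor path blocked by {alpha, lam}):
  P1: blocked at fork node lam ∈ conditioning set.
{alpha, lam} satisfies the backdoor criterion.

Yes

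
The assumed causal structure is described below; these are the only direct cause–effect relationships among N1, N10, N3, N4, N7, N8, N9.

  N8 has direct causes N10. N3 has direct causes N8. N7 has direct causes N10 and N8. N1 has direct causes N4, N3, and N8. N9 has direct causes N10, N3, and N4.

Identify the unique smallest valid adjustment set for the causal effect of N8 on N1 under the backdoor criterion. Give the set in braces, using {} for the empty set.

{}

Variables eligible for adjustment (non-descendants of N8, excluding N8 and N1): {N10, N4}.
Backdoor paths from N8 to N1:
  P1: N8 <- N10 -> N9 <- N4 -> N1
  P2: N8 <- N10 -> N9 <- N3 -> N1
Each backdoor path contains an unconditioned collider, so every path is already blocked with the empty conditioning set:
  P1: blocked at collider N9 (neither it nor any descendant is in the conditioning set).
  P2: blocked at collider N9 (neither it nor any descendant is in the conditioning set).
The empty set is therefore the unique smallest valid set.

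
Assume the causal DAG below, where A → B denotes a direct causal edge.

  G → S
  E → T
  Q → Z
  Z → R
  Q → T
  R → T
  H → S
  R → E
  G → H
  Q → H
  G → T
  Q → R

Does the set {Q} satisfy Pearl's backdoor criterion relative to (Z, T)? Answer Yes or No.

Backdoor paths from Z to T (paths whose first edge points into Z):
  P1: Z <- Q -> H <- G -> T
  P2: Z <- Q -> H -> S <- G -> T
  P3: Z <- Q -> R -> E -> T
  P4: Z <- Q -> R -> T
  P5: Z <- Q -> T
Condition 1 (no descendant of Z in the set): holds — descendants of Z are {E, R, T}; none are in {Q}.
Condition 2 (every backdoor path blocked by {Q}):
  P1: blocked at fork node Q ∈ conditioning set.
  P2: blocked at fork node Q ∈ conditioning set.
  P3: blocked at fork node Q ∈ conditioning set.
  P4: blocked at fork node Q ∈ conditioning set.
  P5: blocked at fork node Q ∈ conditioning set.
{Q} satisfies the backdoor criterion.

Yes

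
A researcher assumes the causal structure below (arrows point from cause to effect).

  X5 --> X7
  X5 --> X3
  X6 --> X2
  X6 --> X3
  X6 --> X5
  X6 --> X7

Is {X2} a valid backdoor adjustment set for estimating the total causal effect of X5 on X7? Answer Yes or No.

No

Backdoor paths from X5 to X7 (paths whose first edge points into X5):
  P1: X5 <- X6 -> X7
Condition 1 (no descendant of X5 in the set): holds — descendants of X5 are {X3, X7}; none are in {X2}.
Condition 2 (every backdoor path blocked by {X2}):
  P1: open — no interior node is in the conditioning set.
{X2} does not satisfy the backdoor criterion.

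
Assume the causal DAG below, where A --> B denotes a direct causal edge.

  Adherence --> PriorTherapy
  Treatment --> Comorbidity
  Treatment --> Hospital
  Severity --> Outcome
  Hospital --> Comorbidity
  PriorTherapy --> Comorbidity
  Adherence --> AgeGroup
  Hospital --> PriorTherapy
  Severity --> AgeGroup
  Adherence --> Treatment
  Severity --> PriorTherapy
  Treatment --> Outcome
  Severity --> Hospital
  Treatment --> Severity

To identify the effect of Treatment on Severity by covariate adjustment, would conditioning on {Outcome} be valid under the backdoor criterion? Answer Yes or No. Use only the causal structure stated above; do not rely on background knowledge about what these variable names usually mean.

Backdoor paths from Treatment to Severity (paths whose first edge points into Treatment):
  P1: Treatment <- Adherence -> AgeGroup <- Severity
  P2: Treatment <- Adherence -> PriorTherapy <- Severity
  P3: Treatment <- Adherence -> PriorTherapy <- Hospital <- Severity
  P4: Treatment <- Adherence -> PriorTherapy -> Comorbidity <- Hospital <- Severity
Condition 1 (no descendant of Treatment in the set): FAILS — Outcome is a descendant of Treatment.
Condition 2 (every backdoor path blocked by {Outcome}):
  P1: blocked at collider AgeGroup (neither it nor any descendant is in the conditioning set).
  P2: blocked at collider PriorTherapy (neither it nor any descendant is in the conditioning set).
  P3: blocked at collider PriorTherapy (neither it nor any descendant is in the conditioning set).
  P4: blocked at collider Comorbidity (neither it nor any descendant is in the conditioning set).
{Outcome} does not satisfy the backdoor criterion.

No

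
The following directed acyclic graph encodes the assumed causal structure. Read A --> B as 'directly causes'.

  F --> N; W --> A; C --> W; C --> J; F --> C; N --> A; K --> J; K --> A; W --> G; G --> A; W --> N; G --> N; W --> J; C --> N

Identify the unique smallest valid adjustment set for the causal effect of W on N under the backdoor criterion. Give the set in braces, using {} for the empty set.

Variables eligible for adjustment (non-descendants of W, excluding W and N): {C, F, K}.
Backdoor paths from W to N:
  P1: W <- C <- F -> N
  P2: W <- C -> N
  P3: W <- C -> J <- K -> A <- G -> N
  P4: W <- C -> J <- K -> A <- N
The empty set is not sufficient: P1 (W <- C <- F -> N) has no collider blocking it and no conditioned non-collider, so it is open.
Try {C}:
  P1: blocked at chain node C ∈ conditioning set.
  P2: blocked at fork node C ∈ conditioning set.
  P3: blocked at fork node C ∈ conditioning set.
  P4: blocked at fork node C ∈ conditioning set.
{C} contains no descendant of W and blocks every backdoor path.
No other singleton works — e.g. {F} leaves P2 open — so {C} is the unique smallest valid adjustment set.

{C}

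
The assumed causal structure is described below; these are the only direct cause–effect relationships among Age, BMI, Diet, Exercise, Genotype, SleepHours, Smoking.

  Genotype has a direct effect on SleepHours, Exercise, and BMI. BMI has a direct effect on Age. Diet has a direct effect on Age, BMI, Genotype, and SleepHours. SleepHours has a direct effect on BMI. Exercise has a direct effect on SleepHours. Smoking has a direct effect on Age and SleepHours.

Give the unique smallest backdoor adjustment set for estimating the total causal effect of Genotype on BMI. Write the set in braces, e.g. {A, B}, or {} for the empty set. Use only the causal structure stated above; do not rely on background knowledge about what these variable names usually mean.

Variables eligible for adjustment (non-descendants of Genotype, excluding Genotype and BMI): {Diet, Smoking}.
Backdoor paths from Genotype to BMI:
  P1: Genotype <- Diet -> SleepHours <- Smoking -> Age <- BMI
  P2: Genotype <- Diet -> SleepHours -> BMI
  P3: Genotype <- Diet -> BMI
  P4: Genotype <- Diet -> Age <- Smoking -> SleepHours -> BMI
  P5: Genotype <- Diet -> Age <- BMI
The empty set is not sufficient: P2 (Genotype <- Diet -> SleepHours -> BMI) has no collider blocking it and no conditioned non-collider, so it is open.
Try {Diet}:
  P1: blocked at fork node Diet ∈ conditioning set.
  P2: blocked at fork node Diet ∈ conditioning set.
  P3: blocked at fork node Diet ∈ conditioning set.
  P4: blocked at fork node Diet ∈ conditioning set.
  P5: blocked at fork node Diet ∈ conditioning set.
{Diet} contains no descendant of Genotype and blocks every backdoor path.
No other singleton works — e.g. {Smoking} leaves P2 open — so {Diet} is the unique smallest valid adjustment set.

{Diet}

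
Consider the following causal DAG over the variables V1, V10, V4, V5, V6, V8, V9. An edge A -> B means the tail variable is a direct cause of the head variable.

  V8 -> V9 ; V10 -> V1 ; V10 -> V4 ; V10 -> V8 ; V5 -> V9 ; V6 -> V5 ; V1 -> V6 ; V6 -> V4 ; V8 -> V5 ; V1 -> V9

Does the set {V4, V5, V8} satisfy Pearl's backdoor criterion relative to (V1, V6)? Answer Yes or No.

Backdoor paths from V1 to V6 (paths whose first edge points into V1):
  P1: V1 <- V10 -> V4 <- V6
  P2: V1 <- V10 -> V8 -> V5 <- V6
  P3: V1 <- V10 -> V8 -> V9 <- V5 <- V6
Condition 1 (no descendant of V1 in the set): FAILS — V4 and V5 are descendants of V1.
Condition 2 (every backdoor path blocked by {V4, V5, V8}):
  P1: open — collider(s) V4 are conditioned on (or have a conditioned descendant) and no non-collider on the path is in the set.
  P2: blocked at chain node V8 ∈ conditioning set.
  P3: blocked at chain node V8 ∈ conditioning set.
{V4, V5, V8} does not satisfy the backdoor criterion.

No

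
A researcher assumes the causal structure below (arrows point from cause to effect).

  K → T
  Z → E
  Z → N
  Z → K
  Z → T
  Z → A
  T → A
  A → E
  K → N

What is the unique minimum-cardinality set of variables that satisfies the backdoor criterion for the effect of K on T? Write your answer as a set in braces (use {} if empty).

{Z}

Variables eligible for adjustment (non-descendants of K, excluding K and T): {Z}.
Backdoor paths from K to T:
  P1: K <- Z -> T
  P2: K <- Z -> A <- T
  P3: K <- Z -> E <- A <- T
The empty set is not sufficient: P1 (K <- Z -> T) has no collider blocking it and no conditioned non-collider, so it is open.
Try {Z}:
  P1: blocked at fork node Z ∈ conditioning set.
  P2: blocked at fork node Z ∈ conditioning set.
  P3: blocked at fork node Z ∈ conditioning set.
{Z} contains no descendant of K and blocks every backdoor path.
{Z} is the unique smallest valid adjustment set.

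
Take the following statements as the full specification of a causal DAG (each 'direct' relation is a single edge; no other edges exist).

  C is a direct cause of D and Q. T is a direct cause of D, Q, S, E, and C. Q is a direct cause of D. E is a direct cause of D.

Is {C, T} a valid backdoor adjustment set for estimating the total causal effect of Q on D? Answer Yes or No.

Yes

Backdoor paths from Q to D (paths whose first edge points into Q):
  P1: Q <- T -> C -> D
  P2: Q <- T -> E -> D
  P3: Q <- T -> D
  P4: Q <- C <- T -> E -> D
  P5: Q <- C <- T -> D
  P6: Q <- C -> D
Condition 1 (no descendant of Q in the set): holds — descendants of Q are {D}; none are in {C, T}.
Condition 2 (every backdoor path blocked by {C, T}):
  P1: blocked at fork node T ∈ conditioning set.
  P2: blocked at fork node T ∈ conditioning set.
  P3: blocked at fork node T ∈ conditioning set.
  P4: blocked at chain node C ∈ conditioning set.
  P5: blocked at chain node C ∈ conditioning set.
  P6: blocked at fork node C ∈ conditioning set.
{C, T} satisfies the backdoor criterion.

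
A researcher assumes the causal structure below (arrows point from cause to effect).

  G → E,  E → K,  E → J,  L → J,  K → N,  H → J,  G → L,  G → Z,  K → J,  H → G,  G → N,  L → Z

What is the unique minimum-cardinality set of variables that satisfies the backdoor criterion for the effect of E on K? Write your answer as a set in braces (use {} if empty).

Variables eligible for adjustment (non-descendants of E, excluding E and K): {G, H, L, Z}.
Backdoor paths from E to K:
  P1: E <- G <- H -> J <- K
  P2: E <- G -> L -> J <- K
  P3: E <- G -> N <- K
  P4: E <- G -> Z <- L -> J <- K
Each backdoor path contains an unconditioned collider, so every path is already blocked with the empty conditioning set:
  P1: blocked at collider J (neither it nor any descendant is in the conditioning set).
  P2: blocked at collider J (neither it nor any descendant is in the conditioning set).
  P3: blocked at collider N (neither it nor any descendant is in the conditioning set).
  P4: blocked at collider Z (neither it nor any descendant is in the conditioning set).
The empty set is therefore the unique smallest valid set.

{}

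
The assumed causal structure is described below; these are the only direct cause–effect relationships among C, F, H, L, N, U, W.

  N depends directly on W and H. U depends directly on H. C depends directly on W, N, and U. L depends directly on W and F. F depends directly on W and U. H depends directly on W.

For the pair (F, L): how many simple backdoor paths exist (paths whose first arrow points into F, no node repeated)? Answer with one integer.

A backdoor path from F to L is any simple undirected path whose first edge points into F (i.e. leaves F via a parent).
Parents of F: {U, W}.
Enumerating:
  P1: F <- W -> L
  P2: F <- U <- H <- W -> L
  P3: F <- U <- H -> N <- W -> L
  P4: F <- U <- H -> N -> C <- W -> L
  P5: F <- U -> C <- W -> L
  P6: F <- U -> C <- N <- W -> L
  P7: F <- U -> C <- N <- H <- W -> L
That exhausts the simple backdoor paths. Count: 7.

7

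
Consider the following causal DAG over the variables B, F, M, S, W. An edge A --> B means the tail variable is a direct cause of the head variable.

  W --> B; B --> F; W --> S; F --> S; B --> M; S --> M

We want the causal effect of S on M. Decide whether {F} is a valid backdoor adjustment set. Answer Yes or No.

No

Backdoor paths from S to M (paths whose first edge points into S):
  P1: S <- W -> B -> M
  P2: S <- F <- B -> M
Condition 1 (no descendant of S in the set): holds — descendants of S are {M}; none are in {F}.
Condition 2 (every backdoor path blocked by {F}):
  P1: open — no interior node is in the conditioning set.
  P2: blocked at chain node F ∈ conditioning set.
{F} does not satisfy the backdoor criterion.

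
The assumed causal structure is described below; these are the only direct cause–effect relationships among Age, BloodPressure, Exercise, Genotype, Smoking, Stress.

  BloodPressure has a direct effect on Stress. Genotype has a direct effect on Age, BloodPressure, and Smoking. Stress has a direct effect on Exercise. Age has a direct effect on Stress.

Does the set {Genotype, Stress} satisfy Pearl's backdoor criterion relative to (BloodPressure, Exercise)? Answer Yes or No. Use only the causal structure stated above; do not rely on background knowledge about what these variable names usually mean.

No

Backdoor paths from BloodPressure to Exercise (paths whose first edge points into BloodPressure):
  P1: BloodPressure <- Genotype -> Age -> Stress -> Exercise
Condition 1 (no descendant of BloodPressure in the set): FAILS — Stress is a descendant of BloodPressure.
Condition 2 (every backdoor path blocked by {Genotype, Stress}):
  P1: blocked at fork node Genotype ∈ conditioning set.
{Genotype, Stress} does not satisfy the backdoor criterion.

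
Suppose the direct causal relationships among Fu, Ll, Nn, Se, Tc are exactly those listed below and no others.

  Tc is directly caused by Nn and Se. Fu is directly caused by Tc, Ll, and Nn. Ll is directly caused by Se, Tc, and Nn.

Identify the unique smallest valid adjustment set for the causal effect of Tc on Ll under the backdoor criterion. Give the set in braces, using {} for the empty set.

Variables eligible for adjustment (non-descendants of Tc, excluding Tc and Ll): {Nn, Se}.
Backdoor paths from Tc to Ll:
  P1: Tc <- Nn -> Ll
  P2: Tc <- Nn -> Fu <- Ll
  P3: Tc <- Se -> Ll
The empty set is not sufficient: P1 (Tc <- Nn -> Ll) has no collider blocking it and no conditioned non-collider, so it is open.
Try {Nn, Se}:
  P1: blocked at fork node Nn ∈ conditioning set.
  P2: blocked at fork node Nn ∈ conditioning set.
  P3: blocked at fork node Se ∈ conditioning set.
{Nn, Se} contains no descendant of Tc and blocks every backdoor path.
Every element of {Nn, Se} is needed (dropping Nn leaves P1 open; dropping Se leaves P3 open), so no proper subset is valid.
Among all size-2 subsets of the eligible variables, only {Nn, Se} blocks every backdoor path, so it is the unique smallest valid adjustment set.

{Nn, Se}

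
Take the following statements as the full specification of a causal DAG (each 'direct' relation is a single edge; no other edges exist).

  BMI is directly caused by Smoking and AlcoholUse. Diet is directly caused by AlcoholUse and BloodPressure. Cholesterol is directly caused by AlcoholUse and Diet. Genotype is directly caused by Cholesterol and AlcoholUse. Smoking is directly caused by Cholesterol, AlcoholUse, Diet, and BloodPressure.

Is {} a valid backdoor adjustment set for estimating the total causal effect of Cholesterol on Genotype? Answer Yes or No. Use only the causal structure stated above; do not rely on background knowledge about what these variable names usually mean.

No

Backdoor paths from Cholesterol to Genotype (paths whose first edge points into Cholesterol):
  P1: Cholesterol <- AlcoholUse -> Genotype
  P2: Cholesterol <- Diet <- AlcoholUse -> Genotype
  P3: Cholesterol <- Diet <- BloodPressure -> Smoking <- AlcoholUse -> Genotype
  P4: Cholesterol <- Diet <- BloodPressure -> Smoking -> BMI <- AlcoholUse -> Genotype
  P5: Cholesterol <- Diet -> Smoking <- AlcoholUse -> Genotype
  P6: Cholesterol <- Diet -> Smoking -> BMI <- AlcoholUse -> Genotype
Condition 1 (no descendant of Cholesterol in the set): holds — descendants of Cholesterol are {BMI, Genotype, Smoking}; none are in {}.
Condition 2 (every backdoor path blocked by {}):
  P1: open — no interior node is in the conditioning set.
  P2: open — no interior node is in the conditioning set.
  P3: blocked at collider Smoking (neither it nor any descendant is in the conditioning set).
  P4: blocked at collider BMI (neither it nor any descendant is in the conditioning set).
  P5: blocked at collider Smoking (neither it nor any descendant is in the conditioning set).
  P6: blocked at collider BMI (neither it nor any descendant is in the conditioning set).
{} does not satisfy the backdoor criterion.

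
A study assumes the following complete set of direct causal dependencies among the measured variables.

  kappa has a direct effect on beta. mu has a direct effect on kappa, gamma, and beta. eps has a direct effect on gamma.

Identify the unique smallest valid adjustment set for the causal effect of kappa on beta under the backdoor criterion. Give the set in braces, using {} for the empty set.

Variables eligible for adjustment (non-descendants of kappa, excluding kappa and beta): {eps, gamma, mu}.
Backdoor paths from kappa to beta:
  P1: kappa <- mu -> beta
The empty set is not sufficient: P1 (kappa <- mu -> beta) has no collider blocking it and no conditioned non-collider, so it is open.
Try {mu}:
  P1: blocked at fork node mu ∈ conditioning set.
{mu} contains no descendant of kappa and blocks every backdoor path.
No other singleton works — e.g. {eps} leaves P1 open — so {mu} is the unique smallest valid adjustment set.

{mu}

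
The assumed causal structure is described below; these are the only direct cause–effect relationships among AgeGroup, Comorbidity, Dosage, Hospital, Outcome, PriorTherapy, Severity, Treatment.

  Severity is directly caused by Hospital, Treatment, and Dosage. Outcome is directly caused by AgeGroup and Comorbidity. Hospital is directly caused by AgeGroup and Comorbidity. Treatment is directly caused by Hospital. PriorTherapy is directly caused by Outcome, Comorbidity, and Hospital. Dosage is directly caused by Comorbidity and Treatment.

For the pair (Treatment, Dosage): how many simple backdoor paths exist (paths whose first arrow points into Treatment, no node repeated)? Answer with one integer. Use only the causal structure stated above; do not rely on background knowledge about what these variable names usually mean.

6

A backdoor path from Treatment to Dosage is any simple undirected path whose first edge points into Treatment (i.e. leaves Treatment via a parent).
Parents of Treatment: {Hospital}.
Enumerating:
  P1: Treatment <- Hospital <- Comorbidity -> Dosage
  P2: Treatment <- Hospital <- AgeGroup -> Outcome <- Comorbidity -> Dosage
  P3: Treatment <- Hospital <- AgeGroup -> Outcome -> PriorTherapy <- Comorbidity -> Dosage
  P4: Treatment <- Hospital -> PriorTherapy <- Comorbidity -> Dosage
  P5: Treatment <- Hospital -> PriorTherapy <- Outcome <- Comorbidity -> Dosage
  P6: Treatment <- Hospital -> Severity <- Dosage
That exhausts the simple backdoor paths. Count: 6.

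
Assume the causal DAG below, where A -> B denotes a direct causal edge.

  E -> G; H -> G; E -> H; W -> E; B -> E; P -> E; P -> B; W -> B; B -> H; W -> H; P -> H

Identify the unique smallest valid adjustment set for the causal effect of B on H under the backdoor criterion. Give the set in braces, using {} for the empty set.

Variables eligible for adjustment (non-descendants of B, excluding B and H): {P, W}.
Backdoor paths from B to H:
  P1: B <- W -> E <- P -> H
  P2: B <- W -> E -> H
  P3: B <- W -> E -> G <- H
  P4: B <- W -> H
  P5: B <- P -> E <- W -> H
  P6: B <- P -> E -> H
  P7: B <- P -> E -> G <- H
  P8: B <- P -> H
The empty set is not sufficient: P2 (B <- W -> E -> H) has no collider blocking it and no conditioned non-collider, so it is open.
Try {P, W}:
  P1: blocked at fork node W ∈ conditioning set.
  P2: blocked at fork node W ∈ conditioning set.
  P3: blocked at fork node W ∈ conditioning set.
  P4: blocked at fork node W ∈ conditioning set.
  P5: blocked at fork node P ∈ conditioning set.
  P6: blocked at fork node P ∈ conditioning set.
  P7: blocked at fork node P ∈ conditioning set.
  P8: blocked at fork node P ∈ conditioning set.
{P, W} contains no descendant of B and blocks every backdoor path.
Every element of {P, W} is needed (dropping P leaves P6 open; dropping W leaves P2 open), so no proper subset is valid.
Among all size-2 subsets of the eligible variables, only {P, W} blocks every backdoor path, so it is the unique smallest valid adjustment set.

{P, W}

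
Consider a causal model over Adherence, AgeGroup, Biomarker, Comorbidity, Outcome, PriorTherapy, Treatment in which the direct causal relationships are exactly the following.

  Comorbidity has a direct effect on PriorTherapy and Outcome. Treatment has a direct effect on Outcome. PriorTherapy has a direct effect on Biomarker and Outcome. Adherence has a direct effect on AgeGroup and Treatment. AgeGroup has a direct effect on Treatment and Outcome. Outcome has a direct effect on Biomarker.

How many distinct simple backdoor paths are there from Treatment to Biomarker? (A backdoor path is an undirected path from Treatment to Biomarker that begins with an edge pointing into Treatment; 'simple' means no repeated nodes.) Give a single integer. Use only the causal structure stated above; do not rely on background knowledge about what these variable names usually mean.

A backdoor path from Treatment to Biomarker is any simple undirected path whose first edge points into Treatment (i.e. leaves Treatment via a parent).
Parents of Treatment: {Adherence, AgeGroup}.
Enumerating:
  P1: Treatment <- Adherence -> AgeGroup -> Outcome <- Comorbidity -> PriorTherapy -> Biomarker
  P2: Treatment <- Adherence -> AgeGroup -> Outcome <- PriorTherapy -> Biomarker
  P3: Treatment <- Adherence -> AgeGroup -> Outcome -> Biomarker
  P4: Treatment <- AgeGroup -> Outcome <- Comorbidity -> PriorTherapy -> Biomarker
  P5: Treatment <- AgeGroup -> Outcome <- PriorTherapy -> Biomarker
  P6: Treatment <- AgeGroup -> Outcome -> Biomarker
That exhausts the simple backdoor paths. Count: 6.

6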